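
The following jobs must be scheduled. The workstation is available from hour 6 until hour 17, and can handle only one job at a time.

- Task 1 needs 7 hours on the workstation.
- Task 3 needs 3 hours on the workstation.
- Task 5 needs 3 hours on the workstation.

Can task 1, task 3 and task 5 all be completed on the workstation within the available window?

The workstation window is 17 − 6 = 11 hours.
Running back to back, the jobs need 7 + 3 + 3 = 13 hours on the workstation.
Since 13 > 11, they cannot all fit.

No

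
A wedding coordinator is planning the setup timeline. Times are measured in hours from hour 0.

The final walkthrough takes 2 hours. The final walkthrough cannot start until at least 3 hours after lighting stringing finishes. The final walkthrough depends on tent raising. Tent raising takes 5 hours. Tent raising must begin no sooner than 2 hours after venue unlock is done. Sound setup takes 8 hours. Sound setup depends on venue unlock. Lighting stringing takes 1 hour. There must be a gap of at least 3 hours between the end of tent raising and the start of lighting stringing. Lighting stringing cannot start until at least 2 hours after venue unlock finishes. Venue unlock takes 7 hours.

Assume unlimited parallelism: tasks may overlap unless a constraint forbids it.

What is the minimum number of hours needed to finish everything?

Venue unlock has no prerequisites, so it starts at hour 0 and finishes at hour 7.
After venue unlock (finishes hour 7), sound setup can start at hour 7 and finishes at hour 15.
Tent raising waits on venue unlock (finishes hour 7, plus 2-hour gap → hour 9), so it starts at hour 9 and finishes at 9 + 5 = hour 14.
Lighting stringing has to wait for tent raising (finishes hour 14, plus 3-hour gap → hour 17); venue unlock (finishes hour 7, plus 2-hour gap → hour 9). The latest of these is hour 17, so lighting stringing runs hour 17 to 17 + 1 = hour 18.
The final walkthrough needs all of lighting stringing (finishes hour 18, plus 3-hour gap → hour 21); tent raising (finishes hour 14). That puts its earliest start at hour 21; it finishes at 21 + 2 = hour 23.
All tasks are finished once the last one completes. Finish times: Venue unlock at 7, Tent raising at 14, Lighting stringing at 18, Sound setup at 15, The final walkthrough at 23. The latest is hour 23.

23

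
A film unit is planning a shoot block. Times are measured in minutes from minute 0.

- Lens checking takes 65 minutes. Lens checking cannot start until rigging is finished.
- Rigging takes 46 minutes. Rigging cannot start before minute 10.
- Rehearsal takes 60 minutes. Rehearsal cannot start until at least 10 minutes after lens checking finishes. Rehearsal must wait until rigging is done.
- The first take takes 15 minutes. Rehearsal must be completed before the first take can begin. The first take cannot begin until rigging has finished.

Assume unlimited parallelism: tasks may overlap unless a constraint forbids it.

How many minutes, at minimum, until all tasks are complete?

206

Rigging waits on its own release at minute 10, so it starts at minute 10 and finishes at 10 + 46 = minute 56.
Lens checking cannot begin until rigging (finishes minute 56). It runs from minute 56 to 56 + 65 = minute 121.
Rehearsal needs all of lens checking (finishes minute 121, plus 10-minute gap → minute 131); rigging (finishes minute 56). That puts its earliest start at minute 131; it finishes at 131 + 60 = minute 191.
For the first take: rehearsal (finishes minute 191); rigging (finishes minute 56). Taking the maximum gives a start of minute 191, and it finishes at 191 + 15 = minute 206.
All tasks are finished once the last one completes. Finish times: Rigging at 56, Lens checking at 121, Rehearsal at 191, The first take at 206. The latest is minute 206.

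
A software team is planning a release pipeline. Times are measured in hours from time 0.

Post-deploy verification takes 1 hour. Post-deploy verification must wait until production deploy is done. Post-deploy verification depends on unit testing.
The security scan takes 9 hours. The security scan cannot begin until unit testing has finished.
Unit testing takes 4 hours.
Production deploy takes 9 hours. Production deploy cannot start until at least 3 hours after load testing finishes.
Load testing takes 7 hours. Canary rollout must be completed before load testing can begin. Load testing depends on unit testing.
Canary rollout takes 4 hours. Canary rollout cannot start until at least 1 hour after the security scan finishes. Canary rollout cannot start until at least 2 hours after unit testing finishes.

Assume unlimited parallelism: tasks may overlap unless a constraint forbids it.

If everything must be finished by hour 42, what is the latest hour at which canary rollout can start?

Nothing follows post-deploy verification; the deadline of hour 42 is its only limit. It must start by 42 − 1 = hour 41.
Production deploy must finish before post-deploy verification (must start by hour 41). With a 9-hour duration, production deploy must start by 41 − 9 = hour 32.
Load testing has to be done before production deploy (must start by hour 32, minus 3-hour gap → hour 29). That means finishing by hour 29, i.e. starting by 29 − 7 = hour 22.
Canary rollout feeds into load testing (must start by hour 22); so canary rollout must finish by hour 22 and therefore start by hour 18.

18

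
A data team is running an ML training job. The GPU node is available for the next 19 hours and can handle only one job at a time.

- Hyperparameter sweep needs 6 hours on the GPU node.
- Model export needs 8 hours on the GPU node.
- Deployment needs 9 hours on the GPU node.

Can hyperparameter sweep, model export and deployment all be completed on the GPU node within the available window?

No

Running back to back, the jobs need 6 + 8 + 9 = 23 hours on the GPU node.
Since 23 > 19, they cannot all fit.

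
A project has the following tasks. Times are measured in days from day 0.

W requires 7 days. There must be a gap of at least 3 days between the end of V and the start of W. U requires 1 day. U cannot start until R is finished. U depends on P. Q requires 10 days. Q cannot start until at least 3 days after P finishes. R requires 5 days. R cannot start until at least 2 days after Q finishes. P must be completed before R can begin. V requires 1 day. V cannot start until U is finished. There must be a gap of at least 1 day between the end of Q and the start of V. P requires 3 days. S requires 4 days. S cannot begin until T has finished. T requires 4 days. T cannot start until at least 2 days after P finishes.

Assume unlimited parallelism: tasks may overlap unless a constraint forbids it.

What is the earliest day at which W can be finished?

Nothing blocks P, so it runs from day 0 to day 3.
Q waits on P (finishes day 3, plus 3-day gap → day 6), so it starts at day 6 and finishes at 6 + 10 = day 16.
R needs all of Q (finishes day 16, plus 2-day gap → day 18); P (finishes day 3). That puts its earliest start at day 18; it finishes at 18 + 5 = day 23.
U has to wait for R (finishes day 23); P (finishes day 3). The latest of these is day 23, so U runs day 23 to 23 + 1 = day 24.
V has to wait for U (finishes day 24); Q (finishes day 16, plus 1-day gap → day 17). The latest of these is day 24, so V runs day 24 to 24 + 1 = day 25.
W cannot begin until V (finishes day 25, plus 3-day gap → day 28). It runs from day 28 to 28 + 7 = day 35.

35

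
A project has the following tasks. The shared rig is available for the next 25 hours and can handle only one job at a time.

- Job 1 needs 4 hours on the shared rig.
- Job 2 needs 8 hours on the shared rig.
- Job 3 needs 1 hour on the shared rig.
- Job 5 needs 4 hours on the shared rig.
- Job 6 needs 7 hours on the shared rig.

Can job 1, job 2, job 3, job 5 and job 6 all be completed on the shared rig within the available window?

Running back to back, the jobs need 4 + 8 + 1 + 4 + 7 = 24 hours on the shared rig.
Since 24 ≤ 25, they fit within the window.

Yes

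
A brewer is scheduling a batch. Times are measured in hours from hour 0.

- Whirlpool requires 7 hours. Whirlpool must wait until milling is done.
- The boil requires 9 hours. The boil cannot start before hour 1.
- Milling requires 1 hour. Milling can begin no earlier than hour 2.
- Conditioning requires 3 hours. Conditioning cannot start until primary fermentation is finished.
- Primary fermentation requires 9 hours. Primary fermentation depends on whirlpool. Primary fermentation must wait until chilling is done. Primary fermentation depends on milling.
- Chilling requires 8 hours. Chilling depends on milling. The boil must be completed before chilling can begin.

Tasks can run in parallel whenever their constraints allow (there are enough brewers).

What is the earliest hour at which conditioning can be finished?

30

The boil cannot begin until its own release at hour 1. It runs from hour 1 to 1 + 9 = hour 10.
After its own release at hour 2, milling can start at hour 2 and finishes at hour 3.
Chilling cannot start until milling (finishes hour 3); the boil (finishes hour 10). The controlling bound is hour 10, so chilling finishes at 10 + 8 = hour 18.
After milling (finishes hour 3), whirlpool can start at hour 3 and finishes at hour 10.
Primary fermentation cannot start until whirlpool (finishes hour 10); chilling (finishes hour 18); milling (finishes hour 3). The controlling bound is hour 18, so primary fermentation finishes at 18 + 9 = hour 27.
Conditioning cannot begin until primary fermentation (finishes hour 27). It runs from hour 27 to 27 + 3 = hour 30.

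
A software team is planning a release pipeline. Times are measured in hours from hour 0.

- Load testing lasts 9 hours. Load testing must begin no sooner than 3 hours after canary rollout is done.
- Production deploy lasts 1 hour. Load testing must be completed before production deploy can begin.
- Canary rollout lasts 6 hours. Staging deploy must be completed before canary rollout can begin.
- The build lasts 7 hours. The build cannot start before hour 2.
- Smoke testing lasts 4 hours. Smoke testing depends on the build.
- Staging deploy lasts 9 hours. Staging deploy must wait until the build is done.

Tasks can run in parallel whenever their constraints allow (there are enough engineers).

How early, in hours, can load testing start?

The build waits on its own release at hour 2, so it starts at hour 2 and finishes at 2 + 7 = hour 9.
Staging deploy waits on the build (finishes hour 9), so it starts at hour 9 and finishes at 9 + 9 = hour 18.
Canary rollout waits on staging deploy (finishes hour 18), so it starts at hour 18 and finishes at 18 + 6 = hour 24.
Load testing waits on canary rollout (finishes hour 24, plus 3-hour gap → hour 27), so the earliest it can start is hour 27.

27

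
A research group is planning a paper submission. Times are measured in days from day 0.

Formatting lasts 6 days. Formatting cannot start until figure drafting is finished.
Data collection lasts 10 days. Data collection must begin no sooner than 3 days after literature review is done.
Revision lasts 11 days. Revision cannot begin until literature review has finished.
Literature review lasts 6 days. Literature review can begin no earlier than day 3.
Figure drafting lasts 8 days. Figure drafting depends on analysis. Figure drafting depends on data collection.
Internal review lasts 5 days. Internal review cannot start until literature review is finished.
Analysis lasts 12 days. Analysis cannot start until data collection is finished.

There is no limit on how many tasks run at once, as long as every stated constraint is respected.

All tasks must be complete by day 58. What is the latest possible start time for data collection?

Formatting has no dependents, so it just needs to finish by day 58. Starting by 58 − 6 = day 52 achieves that.
Since formatting (must start by day 52) depends on it, figure drafting must finish by day 52. Backing off its 8-day duration gives a latest start of day 44.
Analysis feeds into figure drafting (must start by day 44); so analysis must finish by day 44 and therefore start by day 32.
Data collection feeds analysis (must start by day 32); figure drafting (must start by day 44). Taking the minimum, data collection must finish by day 32 and start by 32 − 10 = day 22.

22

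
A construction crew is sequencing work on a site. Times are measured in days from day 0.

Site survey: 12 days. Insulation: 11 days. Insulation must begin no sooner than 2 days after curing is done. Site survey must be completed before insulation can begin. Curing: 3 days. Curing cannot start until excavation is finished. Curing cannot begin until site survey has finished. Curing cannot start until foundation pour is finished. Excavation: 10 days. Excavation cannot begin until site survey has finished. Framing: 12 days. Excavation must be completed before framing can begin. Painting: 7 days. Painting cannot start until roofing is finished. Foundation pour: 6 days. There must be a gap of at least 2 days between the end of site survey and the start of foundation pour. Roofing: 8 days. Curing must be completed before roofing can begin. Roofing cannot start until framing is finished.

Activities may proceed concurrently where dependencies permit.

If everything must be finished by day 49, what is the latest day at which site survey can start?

0

To finish by day 49, painting (duration 7) must start no later than day 42.
Since painting (must start by day 42) depends on it, roofing must finish by day 42. Backing off its 8-day duration gives a latest start of day 34.
Insulation has no dependents, so it just needs to finish by day 49. Starting by 49 − 11 = day 38 achieves that.
Curing feeds roofing (must start by day 34); insulation (must start by day 38, minus 2-day gap → day 36). Taking the minimum, curing must finish by day 34 and start by 34 − 3 = day 31.
Framing feeds into roofing (must start by day 34); so framing must finish by day 34 and therefore start by day 22.
Excavation has several dependents: curing (must start by day 31); framing (must start by day 22). The earliest of those limits is day 22, so excavation must start by 22 − 10 = day 12.
Since curing (must start by day 31) depends on it, foundation pour must finish by day 31. Backing off its 6-day duration gives a latest start of day 25.
Site survey must finish in time for excavation (must start by day 12); foundation pour (must start by day 25, minus 2-day gap → day 23); curing (must start by day 31); insulation (must start by day 38). The tightest is day 12, so site survey must start by 12 − 12 = day 0.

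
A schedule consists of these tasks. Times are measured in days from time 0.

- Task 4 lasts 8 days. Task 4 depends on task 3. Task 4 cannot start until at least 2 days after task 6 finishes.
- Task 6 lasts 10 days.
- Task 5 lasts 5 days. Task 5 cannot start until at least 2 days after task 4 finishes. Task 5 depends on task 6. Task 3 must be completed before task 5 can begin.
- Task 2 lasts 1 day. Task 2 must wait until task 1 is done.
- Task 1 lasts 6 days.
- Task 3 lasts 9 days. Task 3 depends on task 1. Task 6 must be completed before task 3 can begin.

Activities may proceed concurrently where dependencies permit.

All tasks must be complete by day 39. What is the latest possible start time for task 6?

Task 5 has no dependents, so it just needs to finish by day 39. Starting by 39 − 5 = day 34 achieves that.
Task 4 feeds into task 5 (must start by day 34, minus 2-day gap → day 32); so task 4 must finish by day 32 and therefore start by day 24.
Task 3 must finish in time for task 4 (must start by day 24); task 5 (must start by day 34). The tightest is day 24, so task 3 must start by 24 − 9 = day 15.
Task 6 must finish in time for task 3 (must start by day 15); task 4 (must start by day 24, minus 2-day gap → day 22); task 5 (must start by day 34). The tightest is day 15, so task 6 must start by 15 − 10 = day 5.

5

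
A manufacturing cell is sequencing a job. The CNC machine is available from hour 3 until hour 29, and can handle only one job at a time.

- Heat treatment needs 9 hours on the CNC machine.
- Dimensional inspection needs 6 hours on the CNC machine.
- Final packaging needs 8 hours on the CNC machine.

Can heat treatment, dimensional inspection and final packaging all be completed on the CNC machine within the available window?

Yes

The CNC machine window is 29 − 3 = 26 hours.
Running back to back, the jobs need 9 + 6 + 8 = 23 hours on the CNC machine.
Since 23 ≤ 26, they fit within the window.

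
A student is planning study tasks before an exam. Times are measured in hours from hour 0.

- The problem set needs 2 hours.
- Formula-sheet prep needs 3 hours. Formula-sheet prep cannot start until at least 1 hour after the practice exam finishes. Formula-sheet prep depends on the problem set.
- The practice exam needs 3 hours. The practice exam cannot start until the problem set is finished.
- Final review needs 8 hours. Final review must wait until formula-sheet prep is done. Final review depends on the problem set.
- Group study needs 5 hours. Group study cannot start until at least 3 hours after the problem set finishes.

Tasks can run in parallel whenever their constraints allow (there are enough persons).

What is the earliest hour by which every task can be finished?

The problem set has no prerequisites, so it starts at hour 0 and finishes at hour 2.
Group study cannot begin until the problem set (finishes hour 2, plus 3-hour gap → hour 5). It runs from hour 5 to 5 + 5 = hour 10.
The practice exam cannot begin until the problem set (finishes hour 2). It runs from hour 2 to 2 + 3 = hour 5.
Formula-sheet prep needs all of the practice exam (finishes hour 5, plus 1-hour gap → hour 6); the problem set (finishes hour 2). That puts its earliest start at hour 6; it finishes at 6 + 3 = hour 9.
Final review needs all of formula-sheet prep (finishes hour 9); the problem set (finishes hour 2). That puts its earliest start at hour 9; it finishes at 9 + 8 = hour 17.
All tasks are finished once the last one completes. Finish times: The problem set at 2, The practice exam at 5, Group study at 10, Formula-sheet prep at 9, Final review at 17. The latest is hour 17.

17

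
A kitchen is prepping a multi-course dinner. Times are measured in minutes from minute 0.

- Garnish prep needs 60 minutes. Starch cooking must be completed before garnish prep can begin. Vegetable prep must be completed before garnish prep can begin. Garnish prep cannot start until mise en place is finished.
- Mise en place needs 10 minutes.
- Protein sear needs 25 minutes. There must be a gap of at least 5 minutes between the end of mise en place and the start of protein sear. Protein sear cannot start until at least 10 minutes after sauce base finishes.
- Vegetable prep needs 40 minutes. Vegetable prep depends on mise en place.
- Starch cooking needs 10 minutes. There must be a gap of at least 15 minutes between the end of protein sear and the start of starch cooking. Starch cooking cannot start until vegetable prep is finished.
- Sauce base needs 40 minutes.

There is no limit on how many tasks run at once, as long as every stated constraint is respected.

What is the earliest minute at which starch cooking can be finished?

100

Sauce base has no prerequisites, so it starts at minute 0 and finishes at minute 40.
Mise en place has no prerequisites, so it starts at minute 0 and finishes at minute 10.
Vegetable prep cannot begin until mise en place (finishes minute 10). It runs from minute 10 to 10 + 40 = minute 50.
Protein sear cannot start until mise en place (finishes minute 10, plus 5-minute gap → minute 15); sauce base (finishes minute 40, plus 10-minute gap → minute 50). The controlling bound is minute 50, so protein sear finishes at 50 + 25 = minute 75.
For starch cooking: protein sear (finishes minute 75, plus 15-minute gap → minute 90); vegetable prep (finishes minute 50). Taking the maximum gives a start of minute 90, and it finishes at 90 + 10 = minute 100.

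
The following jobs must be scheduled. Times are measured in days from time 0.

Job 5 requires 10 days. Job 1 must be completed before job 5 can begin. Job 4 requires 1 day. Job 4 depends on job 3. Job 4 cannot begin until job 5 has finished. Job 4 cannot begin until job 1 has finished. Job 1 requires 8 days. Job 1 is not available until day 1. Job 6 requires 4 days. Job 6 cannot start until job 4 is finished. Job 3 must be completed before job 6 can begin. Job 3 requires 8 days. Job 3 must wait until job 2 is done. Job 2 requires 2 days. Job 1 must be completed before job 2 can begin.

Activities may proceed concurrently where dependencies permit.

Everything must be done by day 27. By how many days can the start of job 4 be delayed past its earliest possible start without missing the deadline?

3

Job 1 cannot begin until its own release at day 1. It runs from day 1 to 1 + 8 = day 9.
Job 5 waits on job 1 (finishes day 9), so it starts at day 9 and finishes at 9 + 10 = day 19.
Job 2 cannot begin until job 1 (finishes day 9). It runs from day 9 to 9 + 2 = day 11.
After job 2 (finishes day 11), job 3 can start at day 11 and finishes at day 19.
Job 4 has to wait for job 3 (finishes day 19); job 5 (finishes day 19); job 1 (finishes day 9). The latest of these is day 19, so job 4 runs day 19 to 19 + 1 = day 20.

Working backward from the deadline:
Job 6 has no dependents, so it just needs to finish by day 27. Starting by 27 − 4 = day 23 achieves that.
Job 4 has to be done before job 6 (must start by day 23). That means finishing by day 23, i.e. starting by 23 − 1 = day 22.
So job 4 can start as early as day 19 and as late as day 22, giving 22 − 19 = 3 days of slack.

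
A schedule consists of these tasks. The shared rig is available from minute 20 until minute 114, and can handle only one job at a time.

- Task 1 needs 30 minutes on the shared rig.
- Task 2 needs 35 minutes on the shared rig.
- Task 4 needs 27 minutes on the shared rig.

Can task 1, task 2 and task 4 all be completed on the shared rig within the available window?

Yes

The shared rig window is 114 − 20 = 94 minutes.
Running back to back, the jobs need 30 + 35 + 27 = 92 minutes on the shared rig.
Since 92 ≤ 94, they fit within the window.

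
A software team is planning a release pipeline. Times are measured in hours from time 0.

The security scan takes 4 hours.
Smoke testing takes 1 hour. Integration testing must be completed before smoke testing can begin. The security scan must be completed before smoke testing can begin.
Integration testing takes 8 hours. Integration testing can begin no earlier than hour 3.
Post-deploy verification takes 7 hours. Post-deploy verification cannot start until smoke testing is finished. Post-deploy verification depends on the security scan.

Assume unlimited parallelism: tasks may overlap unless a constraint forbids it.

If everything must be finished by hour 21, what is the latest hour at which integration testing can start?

5

Nothing follows post-deploy verification; the deadline of hour 21 is its only limit. It must start by 21 − 7 = hour 14.
Since post-deploy verification (must start by hour 14) depends on it, smoke testing must finish by hour 14. Backing off its 1-hour duration gives a latest start of hour 13.
Since smoke testing (must start by hour 13) depends on it, integration testing must finish by hour 13. Backing off its 8-hour duration gives a latest start of hour 5.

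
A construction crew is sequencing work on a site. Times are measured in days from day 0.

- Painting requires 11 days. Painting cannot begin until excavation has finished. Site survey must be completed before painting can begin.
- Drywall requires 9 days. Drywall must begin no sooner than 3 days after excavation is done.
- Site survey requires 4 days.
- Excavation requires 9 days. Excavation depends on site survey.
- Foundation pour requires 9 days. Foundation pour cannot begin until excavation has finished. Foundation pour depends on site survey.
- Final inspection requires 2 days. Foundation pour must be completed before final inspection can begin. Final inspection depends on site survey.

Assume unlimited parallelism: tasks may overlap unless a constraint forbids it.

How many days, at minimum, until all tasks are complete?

Site survey can start immediately at day 0; it finishes at day 4.
After site survey (finishes day 4), excavation can start at day 4 and finishes at day 13.
Painting cannot start until excavation (finishes day 13); site survey (finishes day 4). The controlling bound is day 13, so painting finishes at 13 + 11 = day 24.
After excavation (finishes day 13, plus 3-day gap → day 16), drywall can start at day 16 and finishes at day 25.
For foundation pour: excavation (finishes day 13); site survey (finishes day 4). Taking the maximum gives a start of day 13, and it finishes at 13 + 9 = day 22.
Final inspection has to wait for foundation pour (finishes day 22); site survey (finishes day 4). The latest of these is day 22, so final inspection runs day 22 to 22 + 2 = day 24.
All tasks are finished once the last one completes. Finish times: Site survey at 4, Excavation at 13, Foundation pour at 22, Drywall at 25, Painting at 24, Final inspection at 24. The latest is day 25.

25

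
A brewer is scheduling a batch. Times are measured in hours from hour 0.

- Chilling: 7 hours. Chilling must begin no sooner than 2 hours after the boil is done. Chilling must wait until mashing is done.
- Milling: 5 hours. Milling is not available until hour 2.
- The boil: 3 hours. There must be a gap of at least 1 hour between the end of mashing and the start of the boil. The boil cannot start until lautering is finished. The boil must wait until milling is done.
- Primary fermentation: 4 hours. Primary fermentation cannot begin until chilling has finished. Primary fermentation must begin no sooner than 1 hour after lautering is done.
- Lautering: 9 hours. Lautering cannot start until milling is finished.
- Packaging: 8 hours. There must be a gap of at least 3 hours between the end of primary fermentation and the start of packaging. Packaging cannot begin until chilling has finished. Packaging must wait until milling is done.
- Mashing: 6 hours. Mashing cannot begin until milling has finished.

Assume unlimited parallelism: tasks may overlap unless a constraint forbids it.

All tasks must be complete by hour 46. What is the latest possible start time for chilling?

24

Packaging must finish by hour 46; it takes 8 hours, so it must start by 46 − 8 = hour 38.
Primary fermentation must finish before packaging (must start by hour 38, minus 3-hour gap → hour 35). With a 4-hour duration, primary fermentation must start by 35 − 4 = hour 31.
Chilling feeds primary fermentation (must start by hour 31); packaging (must start by hour 38). Taking the minimum, chilling must finish by hour 31 and start by 31 − 7 = hour 24.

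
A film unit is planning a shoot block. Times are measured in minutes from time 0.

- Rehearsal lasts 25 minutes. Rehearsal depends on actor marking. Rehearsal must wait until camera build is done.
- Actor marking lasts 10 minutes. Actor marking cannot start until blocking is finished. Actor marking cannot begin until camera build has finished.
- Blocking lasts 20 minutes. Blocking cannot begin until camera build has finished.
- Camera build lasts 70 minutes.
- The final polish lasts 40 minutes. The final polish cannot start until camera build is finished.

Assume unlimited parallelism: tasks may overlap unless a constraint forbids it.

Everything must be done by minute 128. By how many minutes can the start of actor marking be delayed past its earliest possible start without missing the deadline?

3

Nothing blocks camera build, so it runs from minute 0 to minute 70.
After camera build (finishes minute 70), blocking can start at minute 70 and finishes at minute 90.
For actor marking: blocking (finishes minute 90); camera build (finishes minute 70). Taking the maximum gives a start of minute 90, and it finishes at 90 + 10 = minute 100.

Working backward from the deadline:
Nothing follows rehearsal; the deadline of minute 128 is its only limit. It must start by 128 − 25 = minute 103.
Actor marking must finish before rehearsal (must start by minute 103). With a 10-minute duration, actor marking must start by 103 − 10 = minute 93.
So actor marking can start as early as minute 90 and as late as minute 93, giving 93 − 90 = 3 minutes of slack.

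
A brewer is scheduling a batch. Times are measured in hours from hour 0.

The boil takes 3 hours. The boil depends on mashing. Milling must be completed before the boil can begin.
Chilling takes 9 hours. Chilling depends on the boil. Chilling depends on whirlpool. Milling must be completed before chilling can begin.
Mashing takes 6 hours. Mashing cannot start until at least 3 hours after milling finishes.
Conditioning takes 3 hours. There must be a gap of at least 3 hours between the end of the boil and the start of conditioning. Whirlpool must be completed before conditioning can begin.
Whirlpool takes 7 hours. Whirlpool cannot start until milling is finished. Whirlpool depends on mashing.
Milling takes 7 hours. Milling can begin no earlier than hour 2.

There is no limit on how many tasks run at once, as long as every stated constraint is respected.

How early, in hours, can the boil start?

Milling cannot begin until its own release at hour 2. It runs from hour 2 to 2 + 7 = hour 9.
Mashing waits on milling (finishes hour 9, plus 3-hour gap → hour 12), so it starts at hour 12 and finishes at 12 + 6 = hour 18.
The boil waits on mashing (finishes hour 18); milling (finishes hour 9). The latest of these is hour 18, which is the earliest the boil can start.

18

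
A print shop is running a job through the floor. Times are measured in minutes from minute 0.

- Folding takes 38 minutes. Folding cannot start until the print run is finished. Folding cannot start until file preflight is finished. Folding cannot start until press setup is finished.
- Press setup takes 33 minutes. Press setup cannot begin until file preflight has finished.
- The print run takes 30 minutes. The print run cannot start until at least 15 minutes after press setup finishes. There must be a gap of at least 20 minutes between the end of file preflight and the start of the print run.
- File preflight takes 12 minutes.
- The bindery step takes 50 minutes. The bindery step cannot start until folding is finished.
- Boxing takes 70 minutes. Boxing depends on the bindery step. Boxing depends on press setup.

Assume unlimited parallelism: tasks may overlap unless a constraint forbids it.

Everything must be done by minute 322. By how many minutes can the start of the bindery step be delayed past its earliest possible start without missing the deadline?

File preflight has no prerequisites, so it starts at minute 0 and finishes at minute 12.
Press setup waits on file preflight (finishes minute 12), so it starts at minute 12 and finishes at 12 + 33 = minute 45.
The print run cannot start until press setup (finishes minute 45, plus 15-minute gap → minute 60); file preflight (finishes minute 12, plus 20-minute gap → minute 32). The controlling bound is minute 60, so the print run finishes at 60 + 30 = minute 90.
Folding has to wait for the print run (finishes minute 90); file preflight (finishes minute 12); press setup (finishes minute 45). The latest of these is minute 90, so folding runs minute 90 to 90 + 38 = minute 128.
After folding (finishes minute 128), the bindery step can start at minute 128 and finishes at minute 178.

Working backward from the deadline:
To finish by minute 322, boxing (duration 70) must start no later than minute 252.
The bindery step feeds into boxing (must start by minute 252); so the bindery step must finish by minute 252 and therefore start by minute 202.
So the bindery step can start as early as minute 128 and as late as minute 202, giving 202 − 128 = 74 minutes of slack.

74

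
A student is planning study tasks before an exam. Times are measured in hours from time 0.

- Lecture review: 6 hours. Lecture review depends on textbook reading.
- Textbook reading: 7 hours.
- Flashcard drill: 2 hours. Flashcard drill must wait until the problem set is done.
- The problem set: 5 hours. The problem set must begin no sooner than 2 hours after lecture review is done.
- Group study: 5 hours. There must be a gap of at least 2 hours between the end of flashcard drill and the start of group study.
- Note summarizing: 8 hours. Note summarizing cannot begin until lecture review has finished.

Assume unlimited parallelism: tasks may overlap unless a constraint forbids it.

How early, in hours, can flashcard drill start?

20

Textbook reading has no prerequisites, so it starts at hour 0 and finishes at hour 7.
After textbook reading (finishes hour 7), lecture review can start at hour 7 and finishes at hour 13.
After lecture review (finishes hour 13, plus 2-hour gap → hour 15), the problem set can start at hour 15 and finishes at hour 20.
Flashcard drill waits on the problem set (finishes hour 20), so the earliest it can start is hour 20.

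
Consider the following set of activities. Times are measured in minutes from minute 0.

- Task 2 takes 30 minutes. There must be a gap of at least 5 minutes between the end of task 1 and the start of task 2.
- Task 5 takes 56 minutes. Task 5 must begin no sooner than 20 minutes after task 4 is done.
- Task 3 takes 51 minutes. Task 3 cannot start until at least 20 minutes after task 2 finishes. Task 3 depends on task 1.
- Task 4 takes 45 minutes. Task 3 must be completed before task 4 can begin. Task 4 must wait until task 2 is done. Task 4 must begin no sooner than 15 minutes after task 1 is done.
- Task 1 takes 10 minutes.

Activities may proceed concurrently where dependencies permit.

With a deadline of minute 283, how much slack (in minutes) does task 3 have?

Task 1 has no prerequisites, so it starts at minute 0 and finishes at minute 10.
Task 2 cannot begin until task 1 (finishes minute 10, plus 5-minute gap → minute 15). It runs from minute 15 to 15 + 30 = minute 45.
For task 3: task 2 (finishes minute 45, plus 20-minute gap → minute 65); task 1 (finishes minute 10). Taking the maximum gives a start of minute 65, and it finishes at 65 + 51 = minute 116.

Working backward from the deadline:
To finish by minute 283, task 5 (duration 56) must start no later than minute 227.
Since task 5 (must start by minute 227, minus 20-minute gap → minute 207) depends on it, task 4 must finish by minute 207. Backing off its 45-minute duration gives a latest start of minute 162.
Task 3 has to be done before task 4 (must start by minute 162). That means finishing by minute 162, i.e. starting by 162 − 51 = minute 111.
So task 3 can start as early as minute 65 and as late as minute 111, giving 111 − 65 = 46 minutes of slack.

46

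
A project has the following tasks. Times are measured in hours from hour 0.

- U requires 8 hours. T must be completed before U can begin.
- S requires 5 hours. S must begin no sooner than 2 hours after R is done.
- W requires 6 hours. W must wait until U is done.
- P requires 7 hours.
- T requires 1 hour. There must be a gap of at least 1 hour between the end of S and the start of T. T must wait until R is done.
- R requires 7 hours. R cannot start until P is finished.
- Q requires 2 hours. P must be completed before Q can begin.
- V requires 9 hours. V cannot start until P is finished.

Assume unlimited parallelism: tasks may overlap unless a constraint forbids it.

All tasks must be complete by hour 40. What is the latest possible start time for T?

W must finish by hour 40; it takes 6 hours, so it must start by 40 − 6 = hour 34.
Since W (must start by hour 34) depends on it, U must finish by hour 34. Backing off its 8-hour duration gives a latest start of hour 26.
T has to be done before U (must start by hour 26). That means finishing by hour 26, i.e. starting by 26 − 1 = hour 25.

25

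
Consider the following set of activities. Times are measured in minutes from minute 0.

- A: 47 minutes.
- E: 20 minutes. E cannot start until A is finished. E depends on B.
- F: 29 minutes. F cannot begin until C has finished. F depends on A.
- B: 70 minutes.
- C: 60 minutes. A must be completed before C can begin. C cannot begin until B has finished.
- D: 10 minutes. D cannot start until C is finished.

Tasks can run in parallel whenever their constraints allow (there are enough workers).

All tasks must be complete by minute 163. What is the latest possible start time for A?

27

Nothing follows D; the deadline of minute 163 is its only limit. It must start by 163 − 10 = minute 153.
F has no dependents, so it just needs to finish by minute 163. Starting by 163 − 29 = minute 134 achieves that.
C must finish in time for D (must start by minute 153); F (must start by minute 134). The tightest is minute 134, so C must start by 134 − 60 = minute 74.
Nothing follows E; the deadline of minute 163 is its only limit. It must start by 163 − 20 = minute 143.
A must finish in time for C (must start by minute 74); E (must start by minute 143); F (must start by minute 134). The tightest is minute 74, so A must start by 74 − 47 = minute 27.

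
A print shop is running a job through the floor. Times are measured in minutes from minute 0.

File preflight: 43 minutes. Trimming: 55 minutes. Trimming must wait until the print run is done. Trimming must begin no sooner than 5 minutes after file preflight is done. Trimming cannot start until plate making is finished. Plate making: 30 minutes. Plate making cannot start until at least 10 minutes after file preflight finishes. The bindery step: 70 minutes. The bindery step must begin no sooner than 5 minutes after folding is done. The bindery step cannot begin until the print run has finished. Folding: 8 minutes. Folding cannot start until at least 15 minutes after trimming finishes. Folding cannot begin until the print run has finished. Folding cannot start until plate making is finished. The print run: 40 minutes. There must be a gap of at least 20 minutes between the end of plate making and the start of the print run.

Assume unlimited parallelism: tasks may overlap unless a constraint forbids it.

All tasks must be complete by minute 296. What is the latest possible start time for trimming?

143

Nothing follows the bindery step; the deadline of minute 296 is its only limit. It must start by 296 − 70 = minute 226.
Folding must finish before the bindery step (must start by minute 226, minus 5-minute gap → minute 221). With an 8-minute duration, folding must start by 221 − 8 = minute 213.
Trimming has to be done before folding (must start by minute 213, minus 15-minute gap → minute 198). That means finishing by minute 198, i.e. starting by 198 − 55 = minute 143.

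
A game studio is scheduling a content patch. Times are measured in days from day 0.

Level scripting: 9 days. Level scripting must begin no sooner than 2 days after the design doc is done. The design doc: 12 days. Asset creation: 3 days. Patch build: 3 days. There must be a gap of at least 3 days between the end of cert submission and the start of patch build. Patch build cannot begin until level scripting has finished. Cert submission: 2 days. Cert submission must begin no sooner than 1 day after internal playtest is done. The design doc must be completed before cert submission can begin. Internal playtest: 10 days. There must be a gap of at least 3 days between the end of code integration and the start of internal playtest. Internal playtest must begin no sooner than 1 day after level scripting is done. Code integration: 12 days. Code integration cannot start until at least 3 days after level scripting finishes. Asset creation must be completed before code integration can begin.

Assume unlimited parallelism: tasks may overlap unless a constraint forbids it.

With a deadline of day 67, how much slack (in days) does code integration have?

7

Nothing blocks asset creation, so it runs from day 0 to day 3.
The design doc has no prerequisites, so it starts at day 0 and finishes at day 12.
Level scripting cannot begin until the design doc (finishes day 12, plus 2-day gap → day 14). It runs from day 14 to 14 + 9 = day 23.
Code integration has to wait for level scripting (finishes day 23, plus 3-day gap → day 26); asset creation (finishes day 3). The latest of these is day 26, so code integration runs day 26 to 26 + 12 = day 38.

Working backward from the deadline:
Patch build must finish by day 67; it takes 3 days, so it must start by 67 − 3 = day 64.
Cert submission has to be done before patch build (must start by day 64, minus 3-day gap → day 61). That means finishing by day 61, i.e. starting by 61 − 2 = day 59.
Internal playtest must finish before cert submission (must start by day 59, minus 1-day gap → day 58). With a 10-day duration, internal playtest must start by 58 − 10 = day 48.
Since internal playtest (must start by day 48, minus 3-day gap → day 45) depends on it, code integration must finish by day 45. Backing off its 12-day duration gives a latest start of day 33.
So code integration can start as early as day 26 and as late as day 33, giving 33 − 26 = 7 days of slack.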